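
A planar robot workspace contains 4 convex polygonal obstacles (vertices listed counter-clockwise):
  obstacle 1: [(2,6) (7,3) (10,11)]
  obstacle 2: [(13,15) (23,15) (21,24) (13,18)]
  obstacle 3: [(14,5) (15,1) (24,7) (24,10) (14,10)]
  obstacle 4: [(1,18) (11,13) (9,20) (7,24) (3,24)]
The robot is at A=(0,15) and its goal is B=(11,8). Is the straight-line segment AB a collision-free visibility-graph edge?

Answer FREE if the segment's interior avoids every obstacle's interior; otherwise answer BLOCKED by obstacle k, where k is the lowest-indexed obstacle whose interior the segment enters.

Obstacle 1 [(2,6) (7,3) (10,11)]:
  edge (2,6)–(7,3): clear
  edge (7,3)–(10,11): crosses AB
  edge (10,11)–(2,6): crosses AB
  → BLOCKED
Obstacle 2 [(13,15) (23,15) (21,24) (13,18)]:
  edge (13,15)–(23,15): clear
  edge (23,15)–(21,24): clear
  edge (21,24)–(13,18): clear
  edge (13,18)–(13,15): clear
  midpoint (11/2,23/2) outside
  → clear
Obstacle 3 [(14,5) (15,1) (24,7) (24,10) (14,10)]:
  edge (14,5)–(15,1): clear
  edge (15,1)–(24,7): clear
  edge (24,7)–(24,10): clear
  edge (24,10)–(14,10): clear
  edge (14,10)–(14,5): clear
  midpoint (11/2,23/2) outside
  → clear
Obstacle 4 [(1,18) (11,13) (9,20) (7,24) (3,24)]:
  edge (1,18)–(11,13): clear
  edge (11,13)–(9,20): clear
  edge (9,20)–(7,24): clear
  edge (7,24)–(3,24): clear
  edge (3,24)–(1,18): clear
  midpoint (11/2,23/2) outside
  → clear

BLOCKED by obstacle 1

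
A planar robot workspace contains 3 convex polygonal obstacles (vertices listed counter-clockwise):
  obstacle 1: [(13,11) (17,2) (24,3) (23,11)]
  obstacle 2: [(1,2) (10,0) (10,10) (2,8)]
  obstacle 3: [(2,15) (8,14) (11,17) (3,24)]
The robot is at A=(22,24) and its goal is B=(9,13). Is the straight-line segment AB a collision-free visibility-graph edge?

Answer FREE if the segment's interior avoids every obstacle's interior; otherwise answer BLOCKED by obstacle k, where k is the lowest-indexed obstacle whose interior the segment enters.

FREE

Obstacle 1 [(13,11) (17,2) (24,3) (23,11)]:
  edge (13,11)–(17,2): clear
  edge (17,2)–(24,3): clear
  edge (24,3)–(23,11): clear
  edge (23,11)–(13,11): clear
  midpoint (31/2,37/2) outside
  → clear
Obstacle 2 [(1,2) (10,0) (10,10) (2,8)]:
  edge (1,2)–(10,0): clear
  edge (10,0)–(10,10): clear
  edge (10,10)–(2,8): clear
  edge (2,8)–(1,2): clear
  midpoint (31/2,37/2) outside
  → clear
Obstacle 3 [(2,15) (8,14) (11,17) (3,24)]:
  edge (2,15)–(8,14): clear
  edge (8,14)–(11,17): clear
  edge (11,17)–(3,24): clear
  edge (3,24)–(2,15): clear
  midpoint (31/2,37/2) outside
  → clear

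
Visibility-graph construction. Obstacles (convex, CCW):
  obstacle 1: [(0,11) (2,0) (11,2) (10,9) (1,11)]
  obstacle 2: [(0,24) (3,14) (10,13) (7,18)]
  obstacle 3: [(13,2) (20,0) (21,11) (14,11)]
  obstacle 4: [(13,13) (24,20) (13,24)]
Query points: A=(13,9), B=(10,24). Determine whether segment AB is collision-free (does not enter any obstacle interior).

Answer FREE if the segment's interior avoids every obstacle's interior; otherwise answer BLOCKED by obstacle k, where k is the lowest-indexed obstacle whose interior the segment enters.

FREE

Obstacle 1 [(0,11) (2,0) (11,2) (10,9) (1,11)]:
  edge (0,11)–(2,0): clear
  edge (2,0)–(11,2): clear
  edge (11,2)–(10,9): clear
  edge (10,9)–(1,11): clear
  edge (1,11)–(0,11): clear
  midpoint (23/2,33/2) outside
  → clear
Obstacle 2 [(0,24) (3,14) (10,13) (7,18)]:
  edge (0,24)–(3,14): clear
  edge (3,14)–(10,13): clear
  edge (10,13)–(7,18): clear
  edge (7,18)–(0,24): clear
  midpoint (23/2,33/2) outside
  → clear
Obstacle 3 [(13,2) (20,0) (21,11) (14,11)]:
  edge (13,2)–(20,0): clear
  edge (20,0)–(21,11): clear
  edge (21,11)–(14,11): clear
  edge (14,11)–(13,2): clear
  midpoint (23/2,33/2) outside
  → clear
Obstacle 4 [(13,13) (24,20) (13,24)]:
  edge (13,13)–(24,20): clear
  edge (24,20)–(13,24): clear
  edge (13,24)–(13,13): clear
  midpoint (23/2,33/2) outside
  → clear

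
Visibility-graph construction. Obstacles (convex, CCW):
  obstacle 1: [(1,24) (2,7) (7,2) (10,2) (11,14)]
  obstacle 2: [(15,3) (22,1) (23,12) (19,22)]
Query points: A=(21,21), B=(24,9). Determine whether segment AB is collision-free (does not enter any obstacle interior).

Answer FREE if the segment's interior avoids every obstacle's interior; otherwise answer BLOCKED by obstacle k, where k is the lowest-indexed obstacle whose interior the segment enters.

FREE

Obstacle 1 [(1,24) (2,7) (7,2) (10,2) (11,14)]:
  edge (1,24)–(2,7): clear
  edge (2,7)–(7,2): clear
  edge (7,2)–(10,2): clear
  edge (10,2)–(11,14): clear
  edge (11,14)–(1,24): clear
  midpoint (45/2,15) outside
  → clear
Obstacle 2 [(15,3) (22,1) (23,12) (19,22)]:
  edge (15,3)–(22,1): clear
  edge (22,1)–(23,12): clear
  edge (23,12)–(19,22): clear
  edge (19,22)–(15,3): clear
  midpoint (45/2,15) outside
  → clear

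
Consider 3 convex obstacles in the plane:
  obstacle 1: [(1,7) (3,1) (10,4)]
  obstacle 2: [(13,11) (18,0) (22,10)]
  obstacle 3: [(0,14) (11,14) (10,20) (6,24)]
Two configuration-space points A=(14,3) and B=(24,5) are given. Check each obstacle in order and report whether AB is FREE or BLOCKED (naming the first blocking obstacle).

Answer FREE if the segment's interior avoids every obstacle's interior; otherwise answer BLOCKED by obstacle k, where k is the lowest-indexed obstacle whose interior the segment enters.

BLOCKED by obstacle 2

Obstacle 1 [(1,7) (3,1) (10,4)]:
  edge (1,7)–(3,1): clear
  edge (3,1)–(10,4): clear
  edge (10,4)–(1,7): clear
  midpoint (19,4) outside
  → clear
Obstacle 2 [(13,11) (18,0) (22,10)]:
  edge (13,11)–(18,0): crosses AB
  edge (18,0)–(22,10): crosses AB
  edge (22,10)–(13,11): clear
  → BLOCKED
Obstacle 3 [(0,14) (11,14) (10,20) (6,24)]:
  edge (0,14)–(11,14): clear
  edge (11,14)–(10,20): clear
  edge (10,20)–(6,24): clear
  edge (6,24)–(0,14): clear
  midpoint (19,4) outside
  → clear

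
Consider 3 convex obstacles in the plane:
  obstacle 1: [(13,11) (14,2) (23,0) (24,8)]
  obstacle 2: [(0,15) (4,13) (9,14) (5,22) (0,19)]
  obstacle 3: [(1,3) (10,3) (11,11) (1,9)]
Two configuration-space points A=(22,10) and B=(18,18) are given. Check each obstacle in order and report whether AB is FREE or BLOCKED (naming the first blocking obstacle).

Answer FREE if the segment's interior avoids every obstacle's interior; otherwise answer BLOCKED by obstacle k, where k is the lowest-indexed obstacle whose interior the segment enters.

FREE

Obstacle 1 [(13,11) (14,2) (23,0) (24,8)]:
  edge (13,11)–(14,2): clear
  edge (14,2)–(23,0): clear
  edge (23,0)–(24,8): clear
  edge (24,8)–(13,11): clear
  midpoint (20,14) outside
  → clear
Obstacle 2 [(0,15) (4,13) (9,14) (5,22) (0,19)]:
  edge (0,15)–(4,13): clear
  edge (4,13)–(9,14): clear
  edge (9,14)–(5,22): clear
  edge (5,22)–(0,19): clear
  edge (0,19)–(0,15): clear
  midpoint (20,14) outside
  → clear
Obstacle 3 [(1,3) (10,3) (11,11) (1,9)]:
  edge (1,3)–(10,3): clear
  edge (10,3)–(11,11): clear
  edge (11,11)–(1,9): clear
  edge (1,9)–(1,3): clear
  midpoint (20,14) outside
  → clear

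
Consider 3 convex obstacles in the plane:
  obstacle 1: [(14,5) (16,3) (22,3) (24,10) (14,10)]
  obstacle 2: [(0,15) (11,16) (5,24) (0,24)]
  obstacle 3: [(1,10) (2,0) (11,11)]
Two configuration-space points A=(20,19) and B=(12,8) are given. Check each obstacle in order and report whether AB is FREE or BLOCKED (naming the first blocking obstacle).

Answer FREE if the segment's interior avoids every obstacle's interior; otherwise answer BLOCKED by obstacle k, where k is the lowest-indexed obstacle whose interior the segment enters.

Obstacle 1 [(14,5) (16,3) (22,3) (24,10) (14,10)]:
  edge (14,5)–(16,3): clear
  edge (16,3)–(22,3): clear
  edge (22,3)–(24,10): clear
  edge (24,10)–(14,10): clear
  edge (14,10)–(14,5): clear
  midpoint (16,27/2) outside
  → clear
Obstacle 2 [(0,15) (11,16) (5,24) (0,24)]:
  edge (0,15)–(11,16): clear
  edge (11,16)–(5,24): clear
  edge (5,24)–(0,24): clear
  edge (0,24)–(0,15): clear
  midpoint (16,27/2) outside
  → clear
Obstacle 3 [(1,10) (2,0) (11,11)]:
  edge (1,10)–(2,0): clear
  edge (2,0)–(11,11): clear
  edge (11,11)–(1,10): clear
  midpoint (16,27/2) outside
  → clear

FREE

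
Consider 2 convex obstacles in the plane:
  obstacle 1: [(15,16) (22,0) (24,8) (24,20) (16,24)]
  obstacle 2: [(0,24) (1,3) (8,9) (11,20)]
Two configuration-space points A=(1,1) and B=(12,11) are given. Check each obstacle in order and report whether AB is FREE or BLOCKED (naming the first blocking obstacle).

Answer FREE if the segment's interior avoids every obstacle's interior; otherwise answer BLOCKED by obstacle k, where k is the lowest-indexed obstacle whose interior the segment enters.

Obstacle 1 [(15,16) (22,0) (24,8) (24,20) (16,24)]:
  edge (15,16)–(22,0): clear
  edge (22,0)–(24,8): clear
  edge (24,8)–(24,20): clear
  edge (24,20)–(16,24): clear
  edge (16,24)–(15,16): clear
  midpoint (13/2,6) outside
  → clear
Obstacle 2 [(0,24) (1,3) (8,9) (11,20)]:
  edge (0,24)–(1,3): clear
  edge (1,3)–(8,9): clear
  edge (8,9)–(11,20): clear
  edge (11,20)–(0,24): clear
  midpoint (13/2,6) outside
  → clear

FREE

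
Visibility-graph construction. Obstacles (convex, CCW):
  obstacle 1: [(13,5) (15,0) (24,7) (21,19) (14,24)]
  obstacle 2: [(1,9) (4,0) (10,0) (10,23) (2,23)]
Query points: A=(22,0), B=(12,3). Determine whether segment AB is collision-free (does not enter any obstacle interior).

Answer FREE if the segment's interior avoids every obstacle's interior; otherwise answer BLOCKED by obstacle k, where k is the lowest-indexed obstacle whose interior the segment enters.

BLOCKED by obstacle 1

Obstacle 1 [(13,5) (15,0) (24,7) (21,19) (14,24)]:
  edge (13,5)–(15,0): crosses AB
  edge (15,0)–(24,7): crosses AB
  edge (24,7)–(21,19): clear
  edge (21,19)–(14,24): clear
  edge (14,24)–(13,5): clear
  → BLOCKED
Obstacle 2 [(1,9) (4,0) (10,0) (10,23) (2,23)]:
  edge (1,9)–(4,0): clear
  edge (4,0)–(10,0): clear
  edge (10,0)–(10,23): clear
  edge (10,23)–(2,23): clear
  edge (2,23)–(1,9): clear
  midpoint (17,3/2) outside
  → clear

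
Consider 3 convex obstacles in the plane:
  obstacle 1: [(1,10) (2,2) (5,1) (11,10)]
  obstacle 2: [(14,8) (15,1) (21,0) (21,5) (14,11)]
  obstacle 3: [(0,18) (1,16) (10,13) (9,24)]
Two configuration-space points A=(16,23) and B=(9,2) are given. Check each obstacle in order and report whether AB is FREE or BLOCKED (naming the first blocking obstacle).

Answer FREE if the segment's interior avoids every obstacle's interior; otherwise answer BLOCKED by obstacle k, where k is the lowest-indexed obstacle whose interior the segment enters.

FREE

Obstacle 1 [(1,10) (2,2) (5,1) (11,10)]:
  edge (1,10)–(2,2): clear
  edge (2,2)–(5,1): clear
  edge (5,1)–(11,10): clear
  edge (11,10)–(1,10): clear
  midpoint (25/2,25/2) outside
  → clear
Obstacle 2 [(14,8) (15,1) (21,0) (21,5) (14,11)]:
  edge (14,8)–(15,1): clear
  edge (15,1)–(21,0): clear
  edge (21,0)–(21,5): clear
  edge (21,5)–(14,11): clear
  edge (14,11)–(14,8): clear
  midpoint (25/2,25/2) outside
  → clear
Obstacle 3 [(0,18) (1,16) (10,13) (9,24)]:
  edge (0,18)–(1,16): clear
  edge (1,16)–(10,13): clear
  edge (10,13)–(9,24): clear
  edge (9,24)–(0,18): clear
  midpoint (25/2,25/2) outside
  → clear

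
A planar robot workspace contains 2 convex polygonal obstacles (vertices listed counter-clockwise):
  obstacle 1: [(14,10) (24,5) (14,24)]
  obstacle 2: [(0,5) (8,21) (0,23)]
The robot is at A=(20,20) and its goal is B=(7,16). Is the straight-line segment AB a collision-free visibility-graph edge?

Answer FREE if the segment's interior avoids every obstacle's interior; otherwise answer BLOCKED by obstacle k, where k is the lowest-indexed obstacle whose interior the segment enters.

Obstacle 1 [(14,10) (24,5) (14,24)]:
  edge (14,10)–(24,5): clear
  edge (24,5)–(14,24): crosses AB
  edge (14,24)–(14,10): crosses AB
  → BLOCKED
Obstacle 2 [(0,5) (8,21) (0,23)]:
  edge (0,5)–(8,21): clear
  edge (8,21)–(0,23): clear
  edge (0,23)–(0,5): clear
  midpoint (27/2,18) outside
  → clear

BLOCKED by obstacle 1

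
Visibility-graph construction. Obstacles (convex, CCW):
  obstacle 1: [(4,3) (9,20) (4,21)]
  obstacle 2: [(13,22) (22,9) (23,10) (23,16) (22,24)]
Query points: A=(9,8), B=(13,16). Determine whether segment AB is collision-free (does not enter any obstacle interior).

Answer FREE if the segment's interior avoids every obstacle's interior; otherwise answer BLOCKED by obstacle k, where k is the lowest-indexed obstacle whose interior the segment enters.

Obstacle 1 [(4,3) (9,20) (4,21)]:
  edge (4,3)–(9,20): clear
  edge (9,20)–(4,21): clear
  edge (4,21)–(4,3): clear
  midpoint (11,12) outside
  → clear
Obstacle 2 [(13,22) (22,9) (23,10) (23,16) (22,24)]:
  edge (13,22)–(22,9): clear
  edge (22,9)–(23,10): clear
  edge (23,10)–(23,16): clear
  edge (23,16)–(22,24): clear
  edge (22,24)–(13,22): clear
  midpoint (11,12) outside
  → clear

FREE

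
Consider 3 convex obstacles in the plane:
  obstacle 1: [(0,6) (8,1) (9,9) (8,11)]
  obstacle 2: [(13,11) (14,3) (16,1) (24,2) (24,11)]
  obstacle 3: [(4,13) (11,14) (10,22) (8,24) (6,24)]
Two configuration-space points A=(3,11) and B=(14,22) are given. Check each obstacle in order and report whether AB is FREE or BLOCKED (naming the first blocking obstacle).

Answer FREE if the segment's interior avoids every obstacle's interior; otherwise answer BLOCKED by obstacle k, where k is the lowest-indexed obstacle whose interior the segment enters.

BLOCKED by obstacle 3

Obstacle 1 [(0,6) (8,1) (9,9) (8,11)]:
  edge (0,6)–(8,1): clear
  edge (8,1)–(9,9): clear
  edge (9,9)–(8,11): clear
  edge (8,11)–(0,6): clear
  midpoint (17/2,33/2) outside
  → clear
Obstacle 2 [(13,11) (14,3) (16,1) (24,2) (24,11)]:
  edge (13,11)–(14,3): clear
  edge (14,3)–(16,1): clear
  edge (16,1)–(24,2): clear
  edge (24,2)–(24,11): clear
  edge (24,11)–(13,11): clear
  midpoint (17/2,33/2) outside
  → clear
Obstacle 3 [(4,13) (11,14) (10,22) (8,24) (6,24)]:
  edge (4,13)–(11,14): crosses AB
  edge (11,14)–(10,22): crosses AB
  edge (10,22)–(8,24): clear
  edge (8,24)–(6,24): clear
  edge (6,24)–(4,13): clear
  → BLOCKED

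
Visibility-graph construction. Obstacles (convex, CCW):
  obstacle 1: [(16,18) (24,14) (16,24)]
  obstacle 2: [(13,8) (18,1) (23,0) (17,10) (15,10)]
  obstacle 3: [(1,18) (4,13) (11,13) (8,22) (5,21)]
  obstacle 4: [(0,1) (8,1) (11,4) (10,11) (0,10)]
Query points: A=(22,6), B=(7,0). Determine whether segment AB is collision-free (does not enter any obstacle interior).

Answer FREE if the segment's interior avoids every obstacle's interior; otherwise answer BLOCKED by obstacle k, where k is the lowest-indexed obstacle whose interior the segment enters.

Obstacle 1 [(16,18) (24,14) (16,24)]:
  edge (16,18)–(24,14): clear
  edge (24,14)–(16,24): clear
  edge (16,24)–(16,18): clear
  midpoint (29/2,3) outside
  → clear
Obstacle 2 [(13,8) (18,1) (23,0) (17,10) (15,10)]:
  edge (13,8)–(18,1): crosses AB
  edge (18,1)–(23,0): clear
  edge (23,0)–(17,10): crosses AB
  edge (17,10)–(15,10): clear
  edge (15,10)–(13,8): clear
  → BLOCKED
Obstacle 3 [(1,18) (4,13) (11,13) (8,22) (5,21)]:
  edge (1,18)–(4,13): clear
  edge (4,13)–(11,13): clear
  edge (11,13)–(8,22): clear
  edge (8,22)–(5,21): clear
  edge (5,21)–(1,18): clear
  midpoint (29/2,3) outside
  → clear
Obstacle 4 [(0,1) (8,1) (11,4) (10,11) (0,10)]:
  edge (0,1)–(8,1): clear
  edge (8,1)–(11,4): clear
  edge (11,4)–(10,11): clear
  edge (10,11)–(0,10): clear
  edge (0,10)–(0,1): clear
  midpoint (29/2,3) outside
  → clear

BLOCKED by obstacle 2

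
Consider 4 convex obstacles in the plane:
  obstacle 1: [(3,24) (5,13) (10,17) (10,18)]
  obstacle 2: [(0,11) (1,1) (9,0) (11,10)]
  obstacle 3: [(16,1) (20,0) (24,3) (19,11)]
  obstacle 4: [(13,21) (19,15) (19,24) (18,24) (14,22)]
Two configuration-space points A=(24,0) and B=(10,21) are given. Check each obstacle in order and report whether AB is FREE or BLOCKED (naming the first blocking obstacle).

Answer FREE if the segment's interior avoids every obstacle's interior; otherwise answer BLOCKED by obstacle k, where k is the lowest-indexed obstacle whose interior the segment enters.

Obstacle 1 [(3,24) (5,13) (10,17) (10,18)]:
  edge (3,24)–(5,13): clear
  edge (5,13)–(10,17): clear
  edge (10,17)–(10,18): clear
  edge (10,18)–(3,24): clear
  midpoint (17,21/2) outside
  → clear
Obstacle 2 [(0,11) (1,1) (9,0) (11,10)]:
  edge (0,11)–(1,1): clear
  edge (1,1)–(9,0): clear
  edge (9,0)–(11,10): clear
  edge (11,10)–(0,11): clear
  midpoint (17,21/2) outside
  → clear
Obstacle 3 [(16,1) (20,0) (24,3) (19,11)]:
  edge (16,1)–(20,0): clear
  edge (20,0)–(24,3): crosses AB
  edge (24,3)–(19,11): clear
  edge (19,11)–(16,1): crosses AB
  → BLOCKED
Obstacle 4 [(13,21) (19,15) (19,24) (18,24) (14,22)]:
  edge (13,21)–(19,15): clear
  edge (19,15)–(19,24): clear
  edge (19,24)–(18,24): clear
  edge (18,24)–(14,22): clear
  edge (14,22)–(13,21): clear
  midpoint (17,21/2) outside
  → clear

BLOCKED by obstacle 3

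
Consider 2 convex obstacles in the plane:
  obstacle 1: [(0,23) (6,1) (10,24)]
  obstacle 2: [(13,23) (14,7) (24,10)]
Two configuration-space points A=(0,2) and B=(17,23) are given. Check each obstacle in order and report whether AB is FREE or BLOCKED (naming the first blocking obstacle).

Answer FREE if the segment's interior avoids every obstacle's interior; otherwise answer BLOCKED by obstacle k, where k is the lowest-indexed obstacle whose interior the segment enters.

Obstacle 1 [(0,23) (6,1) (10,24)]:
  edge (0,23)–(6,1): crosses AB
  edge (6,1)–(10,24): crosses AB
  edge (10,24)–(0,23): clear
  → BLOCKED
Obstacle 2 [(13,23) (14,7) (24,10)]:
  edge (13,23)–(14,7): crosses AB
  edge (14,7)–(24,10): clear
  edge (24,10)–(13,23): crosses AB
  → BLOCKED

BLOCKED by obstacle 1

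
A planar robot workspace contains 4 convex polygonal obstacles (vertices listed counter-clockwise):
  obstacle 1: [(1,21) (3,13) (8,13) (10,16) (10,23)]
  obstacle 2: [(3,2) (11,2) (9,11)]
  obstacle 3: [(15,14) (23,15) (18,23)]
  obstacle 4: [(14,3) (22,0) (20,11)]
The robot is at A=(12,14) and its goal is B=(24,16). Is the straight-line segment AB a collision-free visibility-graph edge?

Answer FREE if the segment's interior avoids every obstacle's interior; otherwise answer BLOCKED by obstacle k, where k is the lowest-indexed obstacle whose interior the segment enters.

Obstacle 1 [(1,21) (3,13) (8,13) (10,16) (10,23)]:
  edge (1,21)–(3,13): clear
  edge (3,13)–(8,13): clear
  edge (8,13)–(10,16): clear
  edge (10,16)–(10,23): clear
  edge (10,23)–(1,21): clear
  midpoint (18,15) outside
  → clear
Obstacle 2 [(3,2) (11,2) (9,11)]:
  edge (3,2)–(11,2): clear
  edge (11,2)–(9,11): clear
  edge (9,11)–(3,2): clear
  midpoint (18,15) outside
  → clear
Obstacle 3 [(15,14) (23,15) (18,23)]:
  edge (15,14)–(23,15): clear
  edge (23,15)–(18,23): crosses AB
  edge (18,23)–(15,14): crosses AB
  → BLOCKED
Obstacle 4 [(14,3) (22,0) (20,11)]:
  edge (14,3)–(22,0): clear
  edge (22,0)–(20,11): clear
  edge (20,11)–(14,3): clear
  midpoint (18,15) outside
  → clear

BLOCKED by obstacle 3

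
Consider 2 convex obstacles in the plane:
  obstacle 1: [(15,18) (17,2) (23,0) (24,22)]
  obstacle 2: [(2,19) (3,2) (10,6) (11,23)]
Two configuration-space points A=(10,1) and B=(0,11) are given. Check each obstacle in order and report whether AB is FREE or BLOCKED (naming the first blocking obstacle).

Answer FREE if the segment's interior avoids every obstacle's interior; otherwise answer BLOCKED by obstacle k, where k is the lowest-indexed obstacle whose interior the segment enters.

BLOCKED by obstacle 2

Obstacle 1 [(15,18) (17,2) (23,0) (24,22)]:
  edge (15,18)–(17,2): clear
  edge (17,2)–(23,0): clear
  edge (23,0)–(24,22): clear
  edge (24,22)–(15,18): clear
  midpoint (5,6) outside
  → clear
Obstacle 2 [(2,19) (3,2) (10,6) (11,23)]:
  edge (2,19)–(3,2): crosses AB
  edge (3,2)–(10,6): crosses AB
  edge (10,6)–(11,23): clear
  edge (11,23)–(2,19): clear
  → BLOCKED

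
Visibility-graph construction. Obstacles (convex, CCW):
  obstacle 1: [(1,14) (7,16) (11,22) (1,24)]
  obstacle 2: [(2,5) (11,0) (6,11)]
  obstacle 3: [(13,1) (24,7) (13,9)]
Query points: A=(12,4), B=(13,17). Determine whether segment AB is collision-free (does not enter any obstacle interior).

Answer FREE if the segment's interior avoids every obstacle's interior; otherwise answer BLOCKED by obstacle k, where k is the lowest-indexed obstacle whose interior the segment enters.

FREE

Obstacle 1 [(1,14) (7,16) (11,22) (1,24)]:
  edge (1,14)–(7,16): clear
  edge (7,16)–(11,22): clear
  edge (11,22)–(1,24): clear
  edge (1,24)–(1,14): clear
  midpoint (25/2,21/2) outside
  → clear
Obstacle 2 [(2,5) (11,0) (6,11)]:
  edge (2,5)–(11,0): clear
  edge (11,0)–(6,11): clear
  edge (6,11)–(2,5): clear
  midpoint (25/2,21/2) outside
  → clear
Obstacle 3 [(13,1) (24,7) (13,9)]:
  edge (13,1)–(24,7): clear
  edge (24,7)–(13,9): clear
  edge (13,9)–(13,1): clear
  midpoint (25/2,21/2) outside
  → clear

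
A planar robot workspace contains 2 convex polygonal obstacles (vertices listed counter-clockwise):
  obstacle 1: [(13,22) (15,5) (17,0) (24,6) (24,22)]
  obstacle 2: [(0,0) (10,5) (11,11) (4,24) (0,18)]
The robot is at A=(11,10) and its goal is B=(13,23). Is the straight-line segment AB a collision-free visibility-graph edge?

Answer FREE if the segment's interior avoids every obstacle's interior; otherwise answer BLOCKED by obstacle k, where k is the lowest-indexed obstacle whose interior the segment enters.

FREE

Obstacle 1 [(13,22) (15,5) (17,0) (24,6) (24,22)]:
  edge (13,22)–(15,5): clear
  edge (15,5)–(17,0): clear
  edge (17,0)–(24,6): clear
  edge (24,6)–(24,22): clear
  edge (24,22)–(13,22): clear
  midpoint (12,33/2) outside
  → clear
Obstacle 2 [(0,0) (10,5) (11,11) (4,24) (0,18)]:
  edge (0,0)–(10,5): clear
  edge (10,5)–(11,11): clear
  edge (11,11)–(4,24): clear
  edge (4,24)–(0,18): clear
  edge (0,18)–(0,0): clear
  midpoint (12,33/2) outside
  → clear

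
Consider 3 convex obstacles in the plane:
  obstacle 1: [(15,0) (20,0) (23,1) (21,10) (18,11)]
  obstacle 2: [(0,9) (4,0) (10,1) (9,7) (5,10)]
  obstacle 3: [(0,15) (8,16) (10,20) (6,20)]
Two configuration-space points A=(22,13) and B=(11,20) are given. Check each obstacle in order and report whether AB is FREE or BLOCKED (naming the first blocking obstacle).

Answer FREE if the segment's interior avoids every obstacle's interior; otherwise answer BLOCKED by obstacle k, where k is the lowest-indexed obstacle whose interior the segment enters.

FREE

Obstacle 1 [(15,0) (20,0) (23,1) (21,10) (18,11)]:
  edge (15,0)–(20,0): clear
  edge (20,0)–(23,1): clear
  edge (23,1)–(21,10): clear
  edge (21,10)–(18,11): clear
  edge (18,11)–(15,0): clear
  midpoint (33/2,33/2) outside
  → clear
Obstacle 2 [(0,9) (4,0) (10,1) (9,7) (5,10)]:
  edge (0,9)–(4,0): clear
  edge (4,0)–(10,1): clear
  edge (10,1)–(9,7): clear
  edge (9,7)–(5,10): clear
  edge (5,10)–(0,9): clear
  midpoint (33/2,33/2) outside
  → clear
Obstacle 3 [(0,15) (8,16) (10,20) (6,20)]:
  edge (0,15)–(8,16): clear
  edge (8,16)–(10,20): clear
  edge (10,20)–(6,20): clear
  edge (6,20)–(0,15): clear
  midpoint (33/2,33/2) outside
  → clear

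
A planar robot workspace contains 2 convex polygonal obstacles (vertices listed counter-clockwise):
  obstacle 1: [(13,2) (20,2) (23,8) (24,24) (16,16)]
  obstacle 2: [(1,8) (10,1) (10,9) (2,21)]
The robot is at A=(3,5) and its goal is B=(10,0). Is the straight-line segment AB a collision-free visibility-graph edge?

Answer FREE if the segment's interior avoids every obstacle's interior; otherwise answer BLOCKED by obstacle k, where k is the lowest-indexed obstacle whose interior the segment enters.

Obstacle 1 [(13,2) (20,2) (23,8) (24,24) (16,16)]:
  edge (13,2)–(20,2): clear
  edge (20,2)–(23,8): clear
  edge (23,8)–(24,24): clear
  edge (24,24)–(16,16): clear
  edge (16,16)–(13,2): clear
  midpoint (13/2,5/2) outside
  → clear
Obstacle 2 [(1,8) (10,1) (10,9) (2,21)]:
  edge (1,8)–(10,1): clear
  edge (10,1)–(10,9): clear
  edge (10,9)–(2,21): clear
  edge (2,21)–(1,8): clear
  midpoint (13/2,5/2) outside
  → clear

FREE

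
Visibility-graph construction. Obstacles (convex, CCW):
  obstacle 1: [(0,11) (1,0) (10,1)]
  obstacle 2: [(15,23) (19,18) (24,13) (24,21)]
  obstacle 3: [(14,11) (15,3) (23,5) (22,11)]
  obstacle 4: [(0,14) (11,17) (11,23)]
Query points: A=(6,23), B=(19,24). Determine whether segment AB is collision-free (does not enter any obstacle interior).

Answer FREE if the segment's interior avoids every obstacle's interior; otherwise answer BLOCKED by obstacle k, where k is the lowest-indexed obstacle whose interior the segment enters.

FREE

Obstacle 1 [(0,11) (1,0) (10,1)]:
  edge (0,11)–(1,0): clear
  edge (1,0)–(10,1): clear
  edge (10,1)–(0,11): clear
  midpoint (25/2,47/2) outside
  → clear
Obstacle 2 [(15,23) (19,18) (24,13) (24,21)]:
  edge (15,23)–(19,18): clear
  edge (19,18)–(24,13): clear
  edge (24,13)–(24,21): clear
  edge (24,21)–(15,23): clear
  midpoint (25/2,47/2) outside
  → clear
Obstacle 3 [(14,11) (15,3) (23,5) (22,11)]:
  edge (14,11)–(15,3): clear
  edge (15,3)–(23,5): clear
  edge (23,5)–(22,11): clear
  edge (22,11)–(14,11): clear
  midpoint (25/2,47/2) outside
  → clear
Obstacle 4 [(0,14) (11,17) (11,23)]:
  edge (0,14)–(11,17): clear
  edge (11,17)–(11,23): clear
  edge (11,23)–(0,14): clear
  midpoint (25/2,47/2) outside
  → clear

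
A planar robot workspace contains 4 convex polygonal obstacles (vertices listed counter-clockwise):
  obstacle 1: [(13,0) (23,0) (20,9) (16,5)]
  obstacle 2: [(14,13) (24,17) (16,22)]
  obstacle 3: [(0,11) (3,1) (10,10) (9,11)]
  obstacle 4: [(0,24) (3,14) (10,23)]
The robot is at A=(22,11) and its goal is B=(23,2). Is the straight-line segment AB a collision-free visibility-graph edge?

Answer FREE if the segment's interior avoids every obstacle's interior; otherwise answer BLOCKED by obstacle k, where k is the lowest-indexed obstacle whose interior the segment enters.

FREE

Obstacle 1 [(13,0) (23,0) (20,9) (16,5)]:
  edge (13,0)–(23,0): clear
  edge (23,0)–(20,9): clear
  edge (20,9)–(16,5): clear
  edge (16,5)–(13,0): clear
  midpoint (45/2,13/2) outside
  → clear
Obstacle 2 [(14,13) (24,17) (16,22)]:
  edge (14,13)–(24,17): clear
  edge (24,17)–(16,22): clear
  edge (16,22)–(14,13): clear
  midpoint (45/2,13/2) outside
  → clear
Obstacle 3 [(0,11) (3,1) (10,10) (9,11)]:
  edge (0,11)–(3,1): clear
  edge (3,1)–(10,10): clear
  edge (10,10)–(9,11): clear
  edge (9,11)–(0,11): clear
  midpoint (45/2,13/2) outside
  → clear
Obstacle 4 [(0,24) (3,14) (10,23)]:
  edge (0,24)–(3,14): clear
  edge (3,14)–(10,23): clear
  edge (10,23)–(0,24): clear
  midpoint (45/2,13/2) outside
  → clear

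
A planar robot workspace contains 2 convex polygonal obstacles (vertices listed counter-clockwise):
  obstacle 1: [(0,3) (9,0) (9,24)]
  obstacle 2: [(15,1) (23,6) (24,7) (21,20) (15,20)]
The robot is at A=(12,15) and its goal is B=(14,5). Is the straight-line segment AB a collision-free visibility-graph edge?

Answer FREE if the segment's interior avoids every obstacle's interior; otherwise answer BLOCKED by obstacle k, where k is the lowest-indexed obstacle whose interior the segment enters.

Obstacle 1 [(0,3) (9,0) (9,24)]:
  edge (0,3)–(9,0): clear
  edge (9,0)–(9,24): clear
  edge (9,24)–(0,3): clear
  midpoint (13,10) outside
  → clear
Obstacle 2 [(15,1) (23,6) (24,7) (21,20) (15,20)]:
  edge (15,1)–(23,6): clear
  edge (23,6)–(24,7): clear
  edge (24,7)–(21,20): clear
  edge (21,20)–(15,20): clear
  edge (15,20)–(15,1): clear
  midpoint (13,10) outside
  → clear

FREE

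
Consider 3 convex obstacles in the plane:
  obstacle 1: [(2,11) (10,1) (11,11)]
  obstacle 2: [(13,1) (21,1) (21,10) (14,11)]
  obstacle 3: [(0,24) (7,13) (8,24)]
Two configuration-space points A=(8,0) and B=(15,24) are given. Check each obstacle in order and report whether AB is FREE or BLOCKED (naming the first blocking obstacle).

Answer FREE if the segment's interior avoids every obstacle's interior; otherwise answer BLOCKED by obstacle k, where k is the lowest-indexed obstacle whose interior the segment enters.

Obstacle 1 [(2,11) (10,1) (11,11)]:
  edge (2,11)–(10,1): crosses AB
  edge (10,1)–(11,11): crosses AB
  edge (11,11)–(2,11): clear
  → BLOCKED
Obstacle 2 [(13,1) (21,1) (21,10) (14,11)]:
  edge (13,1)–(21,1): clear
  edge (21,1)–(21,10): clear
  edge (21,10)–(14,11): clear
  edge (14,11)–(13,1): clear
  midpoint (23/2,12) outside
  → clear
Obstacle 3 [(0,24) (7,13) (8,24)]:
  edge (0,24)–(7,13): clear
  edge (7,13)–(8,24): clear
  edge (8,24)–(0,24): clear
  midpoint (23/2,12) outside
  → clear

BLOCKED by obstacle 1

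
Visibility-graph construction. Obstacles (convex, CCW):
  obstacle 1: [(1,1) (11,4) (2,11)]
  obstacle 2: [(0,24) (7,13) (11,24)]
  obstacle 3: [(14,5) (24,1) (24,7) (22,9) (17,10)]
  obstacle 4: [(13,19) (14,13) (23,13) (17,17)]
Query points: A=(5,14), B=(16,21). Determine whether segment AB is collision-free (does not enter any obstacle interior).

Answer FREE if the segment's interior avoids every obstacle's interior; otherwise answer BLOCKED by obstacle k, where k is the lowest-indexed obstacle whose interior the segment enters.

BLOCKED by obstacle 2

Obstacle 1 [(1,1) (11,4) (2,11)]:
  edge (1,1)–(11,4): clear
  edge (11,4)–(2,11): clear
  edge (2,11)–(1,1): clear
  midpoint (21/2,35/2) outside
  → clear
Obstacle 2 [(0,24) (7,13) (11,24)]:
  edge (0,24)–(7,13): crosses AB
  edge (7,13)–(11,24): crosses AB
  edge (11,24)–(0,24): clear
  → BLOCKED
Obstacle 3 [(14,5) (24,1) (24,7) (22,9) (17,10)]:
  edge (14,5)–(24,1): clear
  edge (24,1)–(24,7): clear
  edge (24,7)–(22,9): clear
  edge (22,9)–(17,10): clear
  edge (17,10)–(14,5): clear
  midpoint (21/2,35/2) outside
  → clear
Obstacle 4 [(13,19) (14,13) (23,13) (17,17)]:
  edge (13,19)–(14,13): clear
  edge (14,13)–(23,13): clear
  edge (23,13)–(17,17): clear
  edge (17,17)–(13,19): clear
  midpoint (21/2,35/2) outside
  → clear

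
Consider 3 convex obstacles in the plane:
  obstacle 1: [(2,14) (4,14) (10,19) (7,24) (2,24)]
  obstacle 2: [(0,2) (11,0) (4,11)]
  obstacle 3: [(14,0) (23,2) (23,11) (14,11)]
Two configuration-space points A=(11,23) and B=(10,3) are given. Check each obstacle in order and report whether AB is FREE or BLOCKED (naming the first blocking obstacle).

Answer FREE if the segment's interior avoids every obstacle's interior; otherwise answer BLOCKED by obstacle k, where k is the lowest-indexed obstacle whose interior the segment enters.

FREE

Obstacle 1 [(2,14) (4,14) (10,19) (7,24) (2,24)]:
  edge (2,14)–(4,14): clear
  edge (4,14)–(10,19): clear
  edge (10,19)–(7,24): clear
  edge (7,24)–(2,24): clear
  edge (2,24)–(2,14): clear
  midpoint (21/2,13) outside
  → clear
Obstacle 2 [(0,2) (11,0) (4,11)]:
  edge (0,2)–(11,0): clear
  edge (11,0)–(4,11): clear
  edge (4,11)–(0,2): clear
  midpoint (21/2,13) outside
  → clear
Obstacle 3 [(14,0) (23,2) (23,11) (14,11)]:
  edge (14,0)–(23,2): clear
  edge (23,2)–(23,11): clear
  edge (23,11)–(14,11): clear
  edge (14,11)–(14,0): clear
  midpoint (21/2,13) outside
  → clear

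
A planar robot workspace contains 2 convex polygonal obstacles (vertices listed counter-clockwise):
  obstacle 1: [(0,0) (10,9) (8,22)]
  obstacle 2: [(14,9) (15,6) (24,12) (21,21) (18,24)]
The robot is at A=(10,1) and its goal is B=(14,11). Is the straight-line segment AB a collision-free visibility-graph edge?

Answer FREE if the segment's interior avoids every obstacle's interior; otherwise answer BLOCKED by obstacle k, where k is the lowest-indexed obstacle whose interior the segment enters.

Obstacle 1 [(0,0) (10,9) (8,22)]:
  edge (0,0)–(10,9): clear
  edge (10,9)–(8,22): clear
  edge (8,22)–(0,0): clear
  midpoint (12,6) outside
  → clear
Obstacle 2 [(14,9) (15,6) (24,12) (21,21) (18,24)]:
  edge (14,9)–(15,6): clear
  edge (15,6)–(24,12): clear
  edge (24,12)–(21,21): clear
  edge (21,21)–(18,24): clear
  edge (18,24)–(14,9): clear
  midpoint (12,6) outside
  → clear

FREE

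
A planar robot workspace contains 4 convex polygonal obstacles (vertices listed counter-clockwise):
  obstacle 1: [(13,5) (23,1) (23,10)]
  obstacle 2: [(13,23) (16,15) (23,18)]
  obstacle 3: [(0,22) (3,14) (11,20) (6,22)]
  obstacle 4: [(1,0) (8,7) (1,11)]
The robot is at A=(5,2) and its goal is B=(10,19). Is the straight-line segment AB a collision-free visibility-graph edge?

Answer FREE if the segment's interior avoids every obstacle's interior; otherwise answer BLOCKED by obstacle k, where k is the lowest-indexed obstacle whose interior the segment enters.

BLOCKED by obstacle 4

Obstacle 1 [(13,5) (23,1) (23,10)]:
  edge (13,5)–(23,1): clear
  edge (23,1)–(23,10): clear
  edge (23,10)–(13,5): clear
  midpoint (15/2,21/2) outside
  → clear
Obstacle 2 [(13,23) (16,15) (23,18)]:
  edge (13,23)–(16,15): clear
  edge (16,15)–(23,18): clear
  edge (23,18)–(13,23): clear
  midpoint (15/2,21/2) outside
  → clear
Obstacle 3 [(0,22) (3,14) (11,20) (6,22)]:
  edge (0,22)–(3,14): clear
  edge (3,14)–(11,20): clear
  edge (11,20)–(6,22): clear
  edge (6,22)–(0,22): clear
  midpoint (15/2,21/2) outside
  → clear
Obstacle 4 [(1,0) (8,7) (1,11)]:
  edge (1,0)–(8,7): crosses AB
  edge (8,7)–(1,11): crosses AB
  edge (1,11)–(1,0): clear
  → BLOCKED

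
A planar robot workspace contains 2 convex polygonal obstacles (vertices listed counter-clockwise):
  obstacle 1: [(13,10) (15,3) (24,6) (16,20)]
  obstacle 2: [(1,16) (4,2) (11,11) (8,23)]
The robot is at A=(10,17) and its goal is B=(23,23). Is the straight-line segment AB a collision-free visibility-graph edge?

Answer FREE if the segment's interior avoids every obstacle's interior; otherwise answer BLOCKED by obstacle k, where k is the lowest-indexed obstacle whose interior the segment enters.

BLOCKED by obstacle 1

Obstacle 1 [(13,10) (15,3) (24,6) (16,20)]:
  edge (13,10)–(15,3): clear
  edge (15,3)–(24,6): clear
  edge (24,6)–(16,20): crosses AB
  edge (16,20)–(13,10): crosses AB
  → BLOCKED
Obstacle 2 [(1,16) (4,2) (11,11) (8,23)]:
  edge (1,16)–(4,2): clear
  edge (4,2)–(11,11): clear
  edge (11,11)–(8,23): clear
  edge (8,23)–(1,16): clear
  midpoint (33/2,20) outside
  → clear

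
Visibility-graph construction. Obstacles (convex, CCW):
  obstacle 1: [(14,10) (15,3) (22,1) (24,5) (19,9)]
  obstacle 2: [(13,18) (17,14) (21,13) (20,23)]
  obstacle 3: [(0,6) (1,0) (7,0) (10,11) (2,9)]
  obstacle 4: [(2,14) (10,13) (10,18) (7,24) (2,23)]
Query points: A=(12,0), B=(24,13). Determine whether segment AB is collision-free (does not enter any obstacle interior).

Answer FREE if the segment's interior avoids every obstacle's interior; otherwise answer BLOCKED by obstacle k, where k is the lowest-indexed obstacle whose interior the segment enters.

BLOCKED by obstacle 1

Obstacle 1 [(14,10) (15,3) (22,1) (24,5) (19,9)]:
  edge (14,10)–(15,3): crosses AB
  edge (15,3)–(22,1): clear
  edge (22,1)–(24,5): clear
  edge (24,5)–(19,9): crosses AB
  edge (19,9)–(14,10): clear
  → BLOCKED
Obstacle 2 [(13,18) (17,14) (21,13) (20,23)]:
  edge (13,18)–(17,14): clear
  edge (17,14)–(21,13): clear
  edge (21,13)–(20,23): clear
  edge (20,23)–(13,18): clear
  midpoint (18,13/2) outside
  → clear
Obstacle 3 [(0,6) (1,0) (7,0) (10,11) (2,9)]:
  edge (0,6)–(1,0): clear
  edge (1,0)–(7,0): clear
  edge (7,0)–(10,11): clear
  edge (10,11)–(2,9): clear
  edge (2,9)–(0,6): clear
  midpoint (18,13/2) outside
  → clear
Obstacle 4 [(2,14) (10,13) (10,18) (7,24) (2,23)]:
  edge (2,14)–(10,13): clear
  edge (10,13)–(10,18): clear
  edge (10,18)–(7,24): clear
  edge (7,24)–(2,23): clear
  edge (2,23)–(2,14): clear
  midpoint (18,13/2) outside
  → clear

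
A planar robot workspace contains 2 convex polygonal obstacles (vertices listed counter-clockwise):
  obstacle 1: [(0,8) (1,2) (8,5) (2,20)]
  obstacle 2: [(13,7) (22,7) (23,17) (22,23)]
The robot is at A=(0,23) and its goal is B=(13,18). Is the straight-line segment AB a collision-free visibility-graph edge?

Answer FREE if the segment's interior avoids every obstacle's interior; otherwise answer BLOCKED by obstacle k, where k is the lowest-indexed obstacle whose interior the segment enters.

FREE

Obstacle 1 [(0,8) (1,2) (8,5) (2,20)]:
  edge (0,8)–(1,2): clear
  edge (1,2)–(8,5): clear
  edge (8,5)–(2,20): clear
  edge (2,20)–(0,8): clear
  midpoint (13/2,41/2) outside
  → clear
Obstacle 2 [(13,7) (22,7) (23,17) (22,23)]:
  edge (13,7)–(22,7): clear
  edge (22,7)–(23,17): clear
  edge (23,17)–(22,23): clear
  edge (22,23)–(13,7): clear
  midpoint (13/2,41/2) outside
  → clear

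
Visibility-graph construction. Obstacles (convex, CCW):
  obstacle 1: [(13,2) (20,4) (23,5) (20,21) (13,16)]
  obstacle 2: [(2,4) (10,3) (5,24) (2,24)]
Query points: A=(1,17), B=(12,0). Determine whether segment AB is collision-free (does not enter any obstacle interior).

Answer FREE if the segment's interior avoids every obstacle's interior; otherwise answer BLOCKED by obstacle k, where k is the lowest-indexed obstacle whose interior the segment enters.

BLOCKED by obstacle 2

Obstacle 1 [(13,2) (20,4) (23,5) (20,21) (13,16)]:
  edge (13,2)–(20,4): clear
  edge (20,4)–(23,5): clear
  edge (23,5)–(20,21): clear
  edge (20,21)–(13,16): clear
  edge (13,16)–(13,2): clear
  midpoint (13/2,17/2) outside
  → clear
Obstacle 2 [(2,4) (10,3) (5,24) (2,24)]:
  edge (2,4)–(10,3): clear
  edge (10,3)–(5,24): crosses AB
  edge (5,24)–(2,24): clear
  edge (2,24)–(2,4): crosses AB
  → BLOCKED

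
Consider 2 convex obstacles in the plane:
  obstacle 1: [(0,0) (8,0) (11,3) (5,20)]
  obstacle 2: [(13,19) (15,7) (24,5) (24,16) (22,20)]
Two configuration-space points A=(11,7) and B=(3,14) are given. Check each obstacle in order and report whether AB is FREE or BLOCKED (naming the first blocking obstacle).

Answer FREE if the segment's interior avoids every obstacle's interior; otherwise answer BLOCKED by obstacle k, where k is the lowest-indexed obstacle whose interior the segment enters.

BLOCKED by obstacle 1

Obstacle 1 [(0,0) (8,0) (11,3) (5,20)]:
  edge (0,0)–(8,0): clear
  edge (8,0)–(11,3): clear
  edge (11,3)–(5,20): crosses AB
  edge (5,20)–(0,0): crosses AB
  → BLOCKED
Obstacle 2 [(13,19) (15,7) (24,5) (24,16) (22,20)]:
  edge (13,19)–(15,7): clear
  edge (15,7)–(24,5): clear
  edge (24,5)–(24,16): clear
  edge (24,16)–(22,20): clear
  edge (22,20)–(13,19): clear
  midpoint (7,21/2) outside
  → clear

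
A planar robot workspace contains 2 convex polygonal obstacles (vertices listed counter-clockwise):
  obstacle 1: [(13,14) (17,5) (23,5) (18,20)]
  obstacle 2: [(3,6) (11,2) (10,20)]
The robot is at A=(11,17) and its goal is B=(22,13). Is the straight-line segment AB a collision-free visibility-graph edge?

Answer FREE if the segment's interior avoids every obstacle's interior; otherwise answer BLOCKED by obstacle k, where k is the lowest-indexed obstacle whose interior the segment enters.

BLOCKED by obstacle 1

Obstacle 1 [(13,14) (17,5) (23,5) (18,20)]:
  edge (13,14)–(17,5): clear
  edge (17,5)–(23,5): clear
  edge (23,5)–(18,20): crosses AB
  edge (18,20)–(13,14): crosses AB
  → BLOCKED
Obstacle 2 [(3,6) (11,2) (10,20)]:
  edge (3,6)–(11,2): clear
  edge (11,2)–(10,20): clear
  edge (10,20)–(3,6): clear
  midpoint (33/2,15) outside
  → clear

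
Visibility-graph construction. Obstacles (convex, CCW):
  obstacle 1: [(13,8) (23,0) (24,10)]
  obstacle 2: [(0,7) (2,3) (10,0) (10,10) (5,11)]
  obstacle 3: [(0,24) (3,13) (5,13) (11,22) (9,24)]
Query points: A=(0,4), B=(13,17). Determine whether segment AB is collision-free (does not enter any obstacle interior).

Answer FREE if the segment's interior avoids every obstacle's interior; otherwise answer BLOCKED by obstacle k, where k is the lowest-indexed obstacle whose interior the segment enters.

BLOCKED by obstacle 2

Obstacle 1 [(13,8) (23,0) (24,10)]:
  edge (13,8)–(23,0): clear
  edge (23,0)–(24,10): clear
  edge (24,10)–(13,8): clear
  midpoint (13/2,21/2) outside
  → clear
Obstacle 2 [(0,7) (2,3) (10,0) (10,10) (5,11)]:
  edge (0,7)–(2,3): crosses AB
  edge (2,3)–(10,0): clear
  edge (10,0)–(10,10): clear
  edge (10,10)–(5,11): crosses AB
  edge (5,11)–(0,7): clear
  → BLOCKED
Obstacle 3 [(0,24) (3,13) (5,13) (11,22) (9,24)]:
  edge (0,24)–(3,13): clear
  edge (3,13)–(5,13): clear
  edge (5,13)–(11,22): clear
  edge (11,22)–(9,24): clear
  edge (9,24)–(0,24): clear
  midpoint (13/2,21/2) outside
  → clear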